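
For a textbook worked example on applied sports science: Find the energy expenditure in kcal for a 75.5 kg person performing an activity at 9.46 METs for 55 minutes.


kcal = MET * mass * time_hr
Convert time: 55 min = 0.9167 hr
kcal = 9.46 * 75.5 * 0.9167
kcal = 654.7108 kcal

654.7108 kcal


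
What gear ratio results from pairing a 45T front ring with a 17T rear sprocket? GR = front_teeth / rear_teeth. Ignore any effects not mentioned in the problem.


GR = front_teeth / rear_teeth
GR = 45 / 17
GR = 2.6471

2.6471


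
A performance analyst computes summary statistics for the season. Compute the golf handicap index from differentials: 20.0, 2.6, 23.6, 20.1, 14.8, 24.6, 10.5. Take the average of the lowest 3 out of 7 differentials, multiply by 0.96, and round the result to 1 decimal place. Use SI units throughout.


All differentials: 20.0, 2.6, 23.6, 20.1, 14.8, 24.6, 10.5
Sorted: 2.6, 10.5, 14.8, 20.0, 20.1, 23.6, 24.6
Best 3: 2.6, 10.5, 14.8
Average of best = 27.9 / 3 = 9.3
Raw index = 9.3 * 0.96 = 8.928
Handicap index = round(8.928, 1) = 8.9

8.9


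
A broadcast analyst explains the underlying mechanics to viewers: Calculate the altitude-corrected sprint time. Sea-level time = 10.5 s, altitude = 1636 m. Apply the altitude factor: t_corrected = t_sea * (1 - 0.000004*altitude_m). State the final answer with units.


Correction factor = 1 - 0.000004 * 1636 = 0.993456
t_corrected = t_sea * factor = 10.5 * 0.993456
t_corrected = 10.4313 s

10.4313 s


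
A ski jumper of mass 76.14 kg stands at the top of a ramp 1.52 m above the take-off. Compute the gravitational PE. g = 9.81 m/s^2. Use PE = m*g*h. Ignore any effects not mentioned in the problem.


PE = m * g * h
PE = 76.14 * 9.81 * 1.52
PE = 746.9334 * 1.52 = 1135.3388 J

1135.3388 J


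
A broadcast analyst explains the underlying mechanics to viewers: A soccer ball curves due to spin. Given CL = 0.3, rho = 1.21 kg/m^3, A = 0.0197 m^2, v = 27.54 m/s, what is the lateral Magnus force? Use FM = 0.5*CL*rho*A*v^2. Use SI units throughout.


FM = 0.5 * CL * rho * A * v^2
FM = 0.5 * 0.3 * 1.21 * 0.0197 * 27.54^2
v^2 = 758.4516
FM = 0.5 * 0.3 * 1.21 * 0.0197 * 758.4516 = 2.7119 N

2.7119 N


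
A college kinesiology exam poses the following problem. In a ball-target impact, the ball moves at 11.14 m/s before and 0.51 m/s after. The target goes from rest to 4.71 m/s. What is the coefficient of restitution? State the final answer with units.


e = (v2_after - v1_after) / (v1_before - v2_before)
Numerator = 4.71 - 0.51 = 4.2
Denominator = 11.14 - 0 = 11.14
e = 4.2 / 11.14 = 0.377

0.377


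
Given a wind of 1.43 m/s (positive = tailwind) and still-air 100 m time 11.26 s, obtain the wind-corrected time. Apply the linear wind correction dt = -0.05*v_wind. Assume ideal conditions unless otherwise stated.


dt = -0.05 * v_wind = -0.05 * 1.43 = -0.0715 s
t_corrected = t_still + dt = 11.26 + (-0.0715)
t_corrected = 11.1885 s

11.1885 s


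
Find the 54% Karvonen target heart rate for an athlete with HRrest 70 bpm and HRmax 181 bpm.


Target = HRrest + pct*(HRmax - HRrest)
Heart rate reserve = HRmax - HRrest = 181 - 70 = 111 bpm
Fraction = 54% = 0.54
Target = 70 + 0.54 * 111
Target = 70 + 59.94 = 129.94 bpm

129.94 bpm


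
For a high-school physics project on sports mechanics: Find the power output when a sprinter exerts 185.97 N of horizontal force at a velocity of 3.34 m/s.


P = F * v
P = 185.97 * 3.34
P = 621.1398 W

621.1398 W


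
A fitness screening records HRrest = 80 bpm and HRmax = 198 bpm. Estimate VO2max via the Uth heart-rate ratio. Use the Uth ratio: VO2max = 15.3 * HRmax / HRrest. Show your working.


VO2max = 15.3 * HRmax / HRrest
VO2max = 15.3 * 198 / 80
VO2max = 3029.4 / 80 = 37.8675 mL/kg/min

37.8675 mL/kg/min


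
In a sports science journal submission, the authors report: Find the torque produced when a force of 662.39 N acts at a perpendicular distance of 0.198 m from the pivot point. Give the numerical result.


tau = F * d
tau = 662.39 * 0.198
tau = 131.1532 N*m

131.1532 N*m


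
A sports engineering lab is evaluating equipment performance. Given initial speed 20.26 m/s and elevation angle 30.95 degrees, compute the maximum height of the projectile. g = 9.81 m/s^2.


H = (v*sin(theta))^2 / (2*g)
vy = v*sin(theta) = 20.26 * sin(30.95 deg) = 10.4195 m/s
H = vy^2 / (2*g) = 108.5662 / (2*9.81)
H = 108.5662 / 19.62 = 5.5334 m

5.5334 m


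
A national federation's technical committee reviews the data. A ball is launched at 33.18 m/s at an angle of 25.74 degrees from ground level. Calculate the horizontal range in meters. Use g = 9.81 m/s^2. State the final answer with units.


R = v^2 * sin(2*theta) / g
Convert angle to radians: theta = 25.74 deg = 0.4492 rad
sin(2*theta) = sin(0.8985) = 0.7824
R = 33.18^2 * 0.7824 / 9.81
R = 1100.9124 * 0.7824 / 9.81 = 87.8026 m

87.8026 m


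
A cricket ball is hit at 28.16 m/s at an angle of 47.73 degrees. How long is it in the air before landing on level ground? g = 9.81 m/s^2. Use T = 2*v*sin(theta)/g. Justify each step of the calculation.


T = 2*v*sin(theta)/g
sin(theta) = sin(47.73 deg) = 0.74
T = 2*28.16*0.74 / 9.81
T = 41.6759 / 9.81 = 4.2483 s

4.2483 s


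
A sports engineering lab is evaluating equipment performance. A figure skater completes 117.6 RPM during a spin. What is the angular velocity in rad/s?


omega = RPM * 2 * pi / 60
omega = 117.6 * 2 * 3.14159 / 60
omega = 738.9026 / 60 = 12.315 rad/s

12.315 rad/s


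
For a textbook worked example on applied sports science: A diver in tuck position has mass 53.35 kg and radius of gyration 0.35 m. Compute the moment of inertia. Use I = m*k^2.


I = m * k^2
I = 53.35 * 0.35^2
I = 53.35 * 0.1225 = 6.5354 kg*m^2

6.5354 kg*m^2


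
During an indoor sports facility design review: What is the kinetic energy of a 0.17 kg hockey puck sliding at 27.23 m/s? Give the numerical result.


KE = 0.5 * m * v^2
KE = 0.5 * 0.17 * 27.23^2
KE = 0.5 * 0.17 * 741.4729 = 63.0252 J

63.0252 J


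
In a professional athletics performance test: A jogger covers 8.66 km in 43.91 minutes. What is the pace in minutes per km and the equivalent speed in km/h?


Pace = time / distance = 43.91 min / 8.66 km = 5.0704 min/km
Speed = distance / time_in_hours = 8.66 / 0.7318 hr
Speed = 11.8333 km/h

5.0704 min/km, 11.8333 km/h


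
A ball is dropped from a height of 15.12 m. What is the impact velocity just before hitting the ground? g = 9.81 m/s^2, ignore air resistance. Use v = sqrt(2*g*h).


v = sqrt(2 * g * h)
v = sqrt(2 * 9.81 * 15.12)
v = sqrt(296.6544) = 17.2237 m/s

17.2237 m/s


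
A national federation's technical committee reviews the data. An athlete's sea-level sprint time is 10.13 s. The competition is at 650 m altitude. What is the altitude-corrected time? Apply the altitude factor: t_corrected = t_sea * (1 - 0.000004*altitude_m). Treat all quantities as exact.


Correction factor = 1 - 0.000004 * 650 = 0.9974
t_corrected = t_sea * factor = 10.13 * 0.9974
t_corrected = 10.1037 s

10.1037 s


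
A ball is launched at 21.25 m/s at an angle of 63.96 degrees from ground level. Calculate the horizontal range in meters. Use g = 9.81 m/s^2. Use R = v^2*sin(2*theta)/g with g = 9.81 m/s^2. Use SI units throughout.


R = v^2 * sin(2*theta) / g
Convert angle to radians: theta = 63.96 deg = 1.1163 rad
sin(2*theta) = sin(2.2326) = 0.7889
R = 21.25^2 * 0.7889 / 9.81
R = 451.5625 * 0.7889 / 9.81 = 36.3123 m

36.3123 m


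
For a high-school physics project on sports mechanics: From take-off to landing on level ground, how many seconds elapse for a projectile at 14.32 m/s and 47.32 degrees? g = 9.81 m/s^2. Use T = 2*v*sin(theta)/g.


T = 2*v*sin(theta)/g
sin(theta) = sin(47.32 deg) = 0.7352
T = 2*14.32*0.7352 / 9.81
T = 21.0547 / 9.81 = 2.1463 s

2.1463 s


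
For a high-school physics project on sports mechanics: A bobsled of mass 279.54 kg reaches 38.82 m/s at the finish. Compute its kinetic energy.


KE = 0.5 * m * v^2
KE = 0.5 * 279.54 * 38.82^2
KE = 0.5 * 279.54 * 1506.9924 = 210632.3277 J

210632.3277 J


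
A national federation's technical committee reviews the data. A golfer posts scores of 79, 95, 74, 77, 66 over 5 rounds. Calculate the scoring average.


Average = sum / n
Sum = 391
Average = 391 / 5 = 78.2

78.2


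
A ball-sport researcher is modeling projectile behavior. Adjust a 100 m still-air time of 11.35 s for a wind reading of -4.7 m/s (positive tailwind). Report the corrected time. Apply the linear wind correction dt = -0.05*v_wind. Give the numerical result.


dt = -0.05 * v_wind = -0.05 * -4.7 = 0.235 s
t_corrected = t_still + dt = 11.35 + (0.235)
t_corrected = 11.585 s

11.585 s


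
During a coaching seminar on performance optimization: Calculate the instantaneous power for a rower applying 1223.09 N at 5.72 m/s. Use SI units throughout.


P = F * v
P = 1223.09 * 5.72
P = 6996.0748 W

6996.0748 W


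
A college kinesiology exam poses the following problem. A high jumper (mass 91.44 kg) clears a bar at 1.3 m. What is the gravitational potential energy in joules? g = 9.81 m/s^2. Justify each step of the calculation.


PE = m * g * h
PE = 91.44 * 9.81 * 1.3
PE = 897.0264 * 1.3 = 1166.1343 J

1166.1343 J


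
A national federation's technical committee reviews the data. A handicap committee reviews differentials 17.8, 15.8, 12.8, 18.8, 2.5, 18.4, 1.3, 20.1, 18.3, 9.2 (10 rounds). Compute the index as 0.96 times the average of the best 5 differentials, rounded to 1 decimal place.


All differentials: 17.8, 15.8, 12.8, 18.8, 2.5, 18.4, 1.3, 20.1, 18.3, 9.2
Sorted: 1.3, 2.5, 9.2, 12.8, 15.8, 17.8, 18.3, 18.4, 18.8, 20.1
Best 5: 1.3, 2.5, 9.2, 12.8, 15.8
Average of best = 41.6 / 5 = 8.32
Raw index = 8.32 * 0.96 = 7.9872
Handicap index = round(7.9872, 1) = 8.0

8.0


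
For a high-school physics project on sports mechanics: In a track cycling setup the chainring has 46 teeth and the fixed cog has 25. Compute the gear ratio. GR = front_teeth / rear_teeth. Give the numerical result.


GR = front_teeth / rear_teeth
GR = 46 / 25
GR = 1.84

1.84


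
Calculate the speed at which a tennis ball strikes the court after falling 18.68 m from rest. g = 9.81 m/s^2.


v = sqrt(2 * g * h)
v = sqrt(2 * 9.81 * 18.68)
v = sqrt(366.5016) = 19.1442 m/s

19.1442 m/s


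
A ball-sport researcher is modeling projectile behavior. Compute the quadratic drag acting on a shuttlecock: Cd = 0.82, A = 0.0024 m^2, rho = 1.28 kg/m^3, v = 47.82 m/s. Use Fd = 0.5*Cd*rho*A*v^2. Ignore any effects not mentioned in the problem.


Fd = 0.5 * Cd * rho * A * v^2
Fd = 0.5 * 0.82 * 1.28 * 0.0024 * 47.82^2
v^2 = 2286.7524
Fd = 0.5 * 0.82 * 1.28 * 0.0024 * 2286.7524 = 2.8802 N

2.8802 N


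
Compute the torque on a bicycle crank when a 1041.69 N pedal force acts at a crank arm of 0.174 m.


tau = F * d
tau = 1041.69 * 0.174
tau = 181.2541 N*m

181.2541 N*m


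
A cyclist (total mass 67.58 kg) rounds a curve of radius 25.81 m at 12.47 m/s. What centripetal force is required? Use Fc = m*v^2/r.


Fc = m * v^2 / r
v^2 = 12.47^2 = 155.5009
Fc = 67.58 * 155.5009 / 25.81
Fc = 10508.7508 / 25.81 = 407.1581 N

407.1581 N


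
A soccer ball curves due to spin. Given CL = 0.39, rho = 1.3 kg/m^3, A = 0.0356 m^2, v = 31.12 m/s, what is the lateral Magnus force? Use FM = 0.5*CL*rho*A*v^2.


FM = 0.5 * CL * rho * A * v^2
FM = 0.5 * 0.39 * 1.3 * 0.0356 * 31.12^2
v^2 = 968.4544
FM = 0.5 * 0.39 * 1.3 * 0.0356 * 968.4544 = 8.7399 N

8.7399 N


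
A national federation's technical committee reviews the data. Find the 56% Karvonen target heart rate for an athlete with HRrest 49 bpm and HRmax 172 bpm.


Target = HRrest + pct*(HRmax - HRrest)
Heart rate reserve = HRmax - HRrest = 172 - 49 = 123 bpm
Fraction = 56% = 0.56
Target = 49 + 0.56 * 123
Target = 49 + 68.88 = 117.88 bpm

117.88 bpm


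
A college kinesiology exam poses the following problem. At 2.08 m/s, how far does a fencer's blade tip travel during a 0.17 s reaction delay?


d = v * t
d = 2.08 * 0.17
d = 0.3536 m

0.3536 m


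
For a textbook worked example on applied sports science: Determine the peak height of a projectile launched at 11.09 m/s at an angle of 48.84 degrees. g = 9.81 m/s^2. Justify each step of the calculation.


H = (v*sin(theta))^2 / (2*g)
vy = v*sin(theta) = 11.09 * sin(48.84 deg) = 8.3494 m/s
H = vy^2 / (2*g) = 69.7121 / (2*9.81)
H = 69.7121 / 19.62 = 3.5531 m

3.5531 m


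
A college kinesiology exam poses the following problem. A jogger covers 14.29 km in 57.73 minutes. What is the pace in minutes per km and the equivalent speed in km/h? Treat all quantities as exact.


Pace = time / distance = 57.73 min / 14.29 km = 4.0399 min/km
Speed = distance / time_in_hours = 14.29 / 0.9622 hr
Speed = 14.8519 km/h

4.0399 min/km, 14.8519 km/h


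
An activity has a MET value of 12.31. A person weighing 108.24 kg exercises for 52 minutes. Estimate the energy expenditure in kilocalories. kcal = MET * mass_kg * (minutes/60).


kcal = MET * mass * time_hr
Convert time: 52 min = 0.8667 hr
kcal = 12.31 * 108.24 * 0.8667
kcal = 1154.7765 kcal

1154.7765 kcal


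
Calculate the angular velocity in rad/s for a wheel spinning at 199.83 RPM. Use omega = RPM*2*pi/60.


omega = RPM * 2 * pi / 60
omega = 199.83 * 2 * 3.14159 / 60
omega = 1255.5689 / 60 = 20.9261 rad/s

20.9261 rad/s


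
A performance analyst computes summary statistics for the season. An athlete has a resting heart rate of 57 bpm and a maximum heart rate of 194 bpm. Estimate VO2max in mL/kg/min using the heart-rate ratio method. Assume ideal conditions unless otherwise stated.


VO2max = 15.3 * HRmax / HRrest
VO2max = 15.3 * 194 / 57
VO2max = 2968.2 / 57 = 52.0737 mL/kg/min

52.0737 mL/kg/min


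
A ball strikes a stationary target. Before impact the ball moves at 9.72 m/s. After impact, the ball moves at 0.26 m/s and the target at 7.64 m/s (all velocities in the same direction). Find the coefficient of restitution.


e = (v2_after - v1_after) / (v1_before - v2_before)
Numerator = 7.64 - 0.26 = 7.38
Denominator = 9.72 - 0 = 9.72
e = 7.38 / 9.72 = 0.7593

0.7593


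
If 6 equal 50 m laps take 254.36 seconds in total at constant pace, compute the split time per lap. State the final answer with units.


Split time = total_time / n_laps = 254.36 / 6
Split time = 42.3933 s per lap

42.3933 s


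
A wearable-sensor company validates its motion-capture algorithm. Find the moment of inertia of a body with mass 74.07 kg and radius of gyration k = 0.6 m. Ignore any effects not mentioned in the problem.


I = m * k^2
I = 74.07 * 0.6^2
I = 74.07 * 0.36 = 26.6652 kg*m^2

26.6652 kg*m^2


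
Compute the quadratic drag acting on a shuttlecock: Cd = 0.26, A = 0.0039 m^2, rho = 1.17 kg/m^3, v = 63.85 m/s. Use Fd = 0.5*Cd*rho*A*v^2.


Fd = 0.5 * Cd * rho * A * v^2
Fd = 0.5 * 0.26 * 1.17 * 0.0039 * 63.85^2
v^2 = 4076.8225
Fd = 0.5 * 0.26 * 1.17 * 0.0039 * 4076.8225 = 2.4183 N

2.4183 N


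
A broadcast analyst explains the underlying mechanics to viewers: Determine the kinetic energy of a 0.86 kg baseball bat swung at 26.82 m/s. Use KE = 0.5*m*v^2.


KE = 0.5 * m * v^2
KE = 0.5 * 0.86 * 26.82^2
KE = 0.5 * 0.86 * 719.3124 = 309.3043 J

309.3043 J


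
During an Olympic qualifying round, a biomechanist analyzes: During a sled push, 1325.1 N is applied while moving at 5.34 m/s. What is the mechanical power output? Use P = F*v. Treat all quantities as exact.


P = F * v
P = 1325.1 * 5.34
P = 7076.034 W

7076.034 W


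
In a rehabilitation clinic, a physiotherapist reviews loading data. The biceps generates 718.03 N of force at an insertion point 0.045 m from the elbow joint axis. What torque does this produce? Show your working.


tau = F * d
tau = 718.03 * 0.045
tau = 32.3113 N*m

32.3113 N*m


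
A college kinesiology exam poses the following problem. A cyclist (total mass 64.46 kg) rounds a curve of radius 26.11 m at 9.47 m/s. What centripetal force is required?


Fc = m * v^2 / r
v^2 = 9.47^2 = 89.6809
Fc = 64.46 * 89.6809 / 26.11
Fc = 5780.8308 / 26.11 = 221.4029 N

221.4029 N


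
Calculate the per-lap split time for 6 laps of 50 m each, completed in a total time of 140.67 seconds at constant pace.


Split time = total_time / n_laps = 140.67 / 6
Split time = 23.445 s per lap

23.445 s


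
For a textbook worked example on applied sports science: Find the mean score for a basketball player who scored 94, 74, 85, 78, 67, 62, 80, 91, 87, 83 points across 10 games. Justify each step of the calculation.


Average = sum / n
Sum = 801
Average = 801 / 10 = 80.1

80.1


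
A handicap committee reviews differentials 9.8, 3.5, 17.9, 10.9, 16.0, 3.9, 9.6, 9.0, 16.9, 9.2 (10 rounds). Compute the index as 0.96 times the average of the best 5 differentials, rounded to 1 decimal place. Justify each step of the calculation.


All differentials: 9.8, 3.5, 17.9, 10.9, 16.0, 3.9, 9.6, 9.0, 16.9, 9.2
Sorted: 3.5, 3.9, 9.0, 9.2, 9.6, 9.8, 10.9, 16.0, 16.9, 17.9
Best 5: 3.5, 3.9, 9.0, 9.2, 9.6
Average of best = 35.2 / 5 = 7.04
Raw index = 7.04 * 0.96 = 6.7584
Handicap index = round(6.7584, 1) = 6.8

6.8


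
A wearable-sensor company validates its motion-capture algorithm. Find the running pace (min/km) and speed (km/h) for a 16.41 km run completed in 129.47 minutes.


Pace = time / distance = 129.47 min / 16.41 km = 7.8897 min/km
Speed = distance / time_in_hours = 16.41 / 2.1578 hr
Speed = 7.6049 km/h

7.8897 min/km, 7.6049 km/h


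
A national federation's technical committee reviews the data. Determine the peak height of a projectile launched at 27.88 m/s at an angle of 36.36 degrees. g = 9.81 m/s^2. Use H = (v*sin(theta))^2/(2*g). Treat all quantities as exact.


H = (v*sin(theta))^2 / (2*g)
vy = v*sin(theta) = 27.88 * sin(36.36 deg) = 16.5288 m/s
H = vy^2 / (2*g) = 273.2028 / (2*9.81)
H = 273.2028 / 19.62 = 13.9247 m

13.9247 m


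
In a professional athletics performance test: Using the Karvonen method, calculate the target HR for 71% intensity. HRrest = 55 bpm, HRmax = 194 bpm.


Target = HRrest + pct*(HRmax - HRrest)
Heart rate reserve = HRmax - HRrest = 194 - 55 = 139 bpm
Fraction = 71% = 0.71
Target = 55 + 0.71 * 139
Target = 55 + 98.69 = 153.69 bpm

153.69 bpm


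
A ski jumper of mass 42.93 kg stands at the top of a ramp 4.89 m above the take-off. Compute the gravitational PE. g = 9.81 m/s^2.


PE = m * g * h
PE = 42.93 * 9.81 * 4.89
PE = 421.1433 * 4.89 = 2059.3907 J

2059.3907 J


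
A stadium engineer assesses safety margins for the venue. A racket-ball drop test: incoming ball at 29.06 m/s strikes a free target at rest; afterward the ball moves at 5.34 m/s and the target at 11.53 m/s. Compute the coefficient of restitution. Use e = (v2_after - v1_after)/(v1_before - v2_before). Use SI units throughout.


e = (v2_after - v1_after) / (v1_before - v2_before)
Numerator = 11.53 - 5.34 = 6.19
Denominator = 29.06 - 0 = 29.06
e = 6.19 / 29.06 = 0.213

0.213


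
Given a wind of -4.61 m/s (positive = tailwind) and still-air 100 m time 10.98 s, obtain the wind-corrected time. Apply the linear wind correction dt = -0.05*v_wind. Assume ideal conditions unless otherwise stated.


dt = -0.05 * v_wind = -0.05 * -4.61 = 0.2305 s
t_corrected = t_still + dt = 10.98 + (0.2305)
t_corrected = 11.2105 s

11.2105 s


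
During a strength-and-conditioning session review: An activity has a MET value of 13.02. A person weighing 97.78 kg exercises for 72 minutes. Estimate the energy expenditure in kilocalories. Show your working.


kcal = MET * mass * time_hr
Convert time: 72 min = 1.2 hr
kcal = 13.02 * 97.78 * 1.2
kcal = 1527.7147 kcal

1527.7147 kcal


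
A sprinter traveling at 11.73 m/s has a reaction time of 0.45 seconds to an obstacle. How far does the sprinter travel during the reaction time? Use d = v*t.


d = v * t
d = 11.73 * 0.45
d = 5.2785 m

5.2785 m


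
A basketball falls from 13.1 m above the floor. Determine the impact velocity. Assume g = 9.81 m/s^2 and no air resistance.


v = sqrt(2 * g * h)
v = sqrt(2 * 9.81 * 13.1)
v = sqrt(257.022) = 16.0319 m/s

16.0319 m/s


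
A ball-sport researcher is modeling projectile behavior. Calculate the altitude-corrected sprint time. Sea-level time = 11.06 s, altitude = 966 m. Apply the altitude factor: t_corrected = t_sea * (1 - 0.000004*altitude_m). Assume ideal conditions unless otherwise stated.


Correction factor = 1 - 0.000004 * 966 = 0.996136
t_corrected = t_sea * factor = 11.06 * 0.996136
t_corrected = 11.0173 s

11.0173 s


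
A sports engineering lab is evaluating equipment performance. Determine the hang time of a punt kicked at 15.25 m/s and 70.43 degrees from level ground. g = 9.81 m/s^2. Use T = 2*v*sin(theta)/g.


T = 2*v*sin(theta)/g
sin(theta) = sin(70.43 deg) = 0.9422
T = 2*15.25*0.9422 / 9.81
T = 28.7381 / 9.81 = 2.9295 s

2.9295 s


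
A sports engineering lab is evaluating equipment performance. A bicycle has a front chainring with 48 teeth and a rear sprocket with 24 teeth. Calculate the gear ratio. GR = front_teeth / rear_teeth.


GR = front_teeth / rear_teeth
GR = 48 / 24
GR = 2

2


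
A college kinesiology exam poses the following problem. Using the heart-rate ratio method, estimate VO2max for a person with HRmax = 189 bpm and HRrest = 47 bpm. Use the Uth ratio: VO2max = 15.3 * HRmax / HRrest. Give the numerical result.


VO2max = 15.3 * HRmax / HRrest
VO2max = 15.3 * 189 / 47
VO2max = 2891.7 / 47 = 61.5255 mL/kg/min

61.5255 mL/kg/min


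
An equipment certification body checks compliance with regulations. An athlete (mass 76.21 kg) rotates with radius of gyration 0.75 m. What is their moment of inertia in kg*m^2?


I = m * k^2
I = 76.21 * 0.75^2
I = 76.21 * 0.5625 = 42.8681 kg*m^2

42.8681 kg*m^2


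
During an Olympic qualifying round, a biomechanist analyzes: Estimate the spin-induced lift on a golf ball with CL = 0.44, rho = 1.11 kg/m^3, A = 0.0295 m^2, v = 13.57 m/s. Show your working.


FM = 0.5 * CL * rho * A * v^2
FM = 0.5 * 0.44 * 1.11 * 0.0295 * 13.57^2
v^2 = 184.1449
FM = 0.5 * 0.44 * 1.11 * 0.0295 * 184.1449 = 1.3266 N

1.3266 N


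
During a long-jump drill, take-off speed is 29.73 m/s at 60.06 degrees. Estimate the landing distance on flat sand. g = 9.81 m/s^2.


R = v^2 * sin(2*theta) / g
Convert angle to radians: theta = 60.06 deg = 1.0482 rad
sin(2*theta) = sin(2.0965) = 0.865
R = 29.73^2 * 0.865 / 9.81
R = 883.8729 * 0.865 / 9.81 = 77.9337 m

77.9337 m


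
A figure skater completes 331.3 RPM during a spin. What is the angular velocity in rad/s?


omega = RPM * 2 * pi / 60
omega = 331.3 * 2 * 3.14159 / 60
omega = 2081.6193 / 60 = 34.6937 rad/s

34.6937 rad/s


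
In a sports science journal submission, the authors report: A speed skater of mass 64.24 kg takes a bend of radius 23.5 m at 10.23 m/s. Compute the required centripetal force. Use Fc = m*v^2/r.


Fc = m * v^2 / r
v^2 = 10.23^2 = 104.6529
Fc = 64.24 * 104.6529 / 23.5
Fc = 6722.9023 / 23.5 = 286.0809 N

286.0809 N


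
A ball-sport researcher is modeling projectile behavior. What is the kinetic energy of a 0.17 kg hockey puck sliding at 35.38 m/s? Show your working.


KE = 0.5 * m * v^2
KE = 0.5 * 0.17 * 35.38^2
KE = 0.5 * 0.17 * 1251.7444 = 106.3983 J

106.3983 J


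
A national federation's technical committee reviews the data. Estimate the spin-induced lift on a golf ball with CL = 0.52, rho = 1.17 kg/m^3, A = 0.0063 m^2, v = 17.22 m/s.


FM = 0.5 * CL * rho * A * v^2
FM = 0.5 * 0.52 * 1.17 * 0.0063 * 17.22^2
v^2 = 296.5284
FM = 0.5 * 0.52 * 1.17 * 0.0063 * 296.5284 = 0.5683 N

0.5683 N


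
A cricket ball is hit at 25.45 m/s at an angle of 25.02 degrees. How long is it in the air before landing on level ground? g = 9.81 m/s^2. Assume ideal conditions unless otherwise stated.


T = 2*v*sin(theta)/g
sin(theta) = sin(25.02 deg) = 0.4229
T = 2*25.45*0.4229 / 9.81
T = 21.5274 / 9.81 = 2.1944 s

2.1944 s


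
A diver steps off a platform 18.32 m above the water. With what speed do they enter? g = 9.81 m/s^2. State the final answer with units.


v = sqrt(2 * g * h)
v = sqrt(2 * 9.81 * 18.32)
v = sqrt(359.4384) = 18.9589 m/s

18.9589 m/s


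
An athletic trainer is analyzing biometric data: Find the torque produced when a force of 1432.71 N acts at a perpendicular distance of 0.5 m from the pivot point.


tau = F * d
tau = 1432.71 * 0.5
tau = 716.355 N*m

716.355 N*m


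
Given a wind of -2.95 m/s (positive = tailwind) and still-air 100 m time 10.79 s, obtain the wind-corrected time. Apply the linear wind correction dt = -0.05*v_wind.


dt = -0.05 * v_wind = -0.05 * -2.95 = 0.1475 s
t_corrected = t_still + dt = 10.79 + (0.1475)
t_corrected = 10.9375 s

10.9375 s


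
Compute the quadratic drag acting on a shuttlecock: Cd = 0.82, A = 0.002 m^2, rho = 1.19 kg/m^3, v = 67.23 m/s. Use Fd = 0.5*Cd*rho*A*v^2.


Fd = 0.5 * Cd * rho * A * v^2
Fd = 0.5 * 0.82 * 1.19 * 0.002 * 67.23^2
v^2 = 4519.8729
Fd = 0.5 * 0.82 * 1.19 * 0.002 * 4519.8729 = 4.4105 N

4.4105 N


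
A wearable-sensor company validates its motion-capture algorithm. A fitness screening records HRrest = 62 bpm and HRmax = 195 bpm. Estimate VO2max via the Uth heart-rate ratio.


VO2max = 15.3 * HRmax / HRrest
VO2max = 15.3 * 195 / 62
VO2max = 2983.5 / 62 = 48.121 mL/kg/min

48.121 mL/kg/min


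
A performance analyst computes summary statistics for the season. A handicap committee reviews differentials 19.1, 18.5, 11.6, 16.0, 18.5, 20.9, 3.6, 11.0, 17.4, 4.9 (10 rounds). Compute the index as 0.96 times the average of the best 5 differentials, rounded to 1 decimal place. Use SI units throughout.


All differentials: 19.1, 18.5, 11.6, 16.0, 18.5, 20.9, 3.6, 11.0, 17.4, 4.9
Sorted: 3.6, 4.9, 11.0, 11.6, 16.0, 17.4, 18.5, 18.5, 19.1, 20.9
Best 5: 3.6, 4.9, 11.0, 11.6, 16.0
Average of best = 47.1 / 5 = 9.42
Raw index = 9.42 * 0.96 = 9.0432
Handicap index = round(9.0432, 1) = 9.0

9.0


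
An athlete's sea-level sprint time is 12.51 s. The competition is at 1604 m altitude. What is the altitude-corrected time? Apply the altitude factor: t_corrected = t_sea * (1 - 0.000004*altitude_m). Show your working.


Correction factor = 1 - 0.000004 * 1604 = 0.993584
t_corrected = t_sea * factor = 12.51 * 0.993584
t_corrected = 12.4297 s

12.4297 s


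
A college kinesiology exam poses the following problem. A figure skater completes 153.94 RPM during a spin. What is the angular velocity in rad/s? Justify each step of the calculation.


omega = RPM * 2 * pi / 60
omega = 153.94 * 2 * 3.14159 / 60
omega = 967.2335 / 60 = 16.1206 rad/s

16.1206 rad/s


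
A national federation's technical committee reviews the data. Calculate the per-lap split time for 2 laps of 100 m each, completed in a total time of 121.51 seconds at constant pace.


Split time = total_time / n_laps = 121.51 / 2
Split time = 60.755 s per lap

60.755 s


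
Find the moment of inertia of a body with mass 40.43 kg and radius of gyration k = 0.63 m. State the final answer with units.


I = m * k^2
I = 40.43 * 0.63^2
I = 40.43 * 0.3969 = 16.0467 kg*m^2

16.0467 kg*m^2


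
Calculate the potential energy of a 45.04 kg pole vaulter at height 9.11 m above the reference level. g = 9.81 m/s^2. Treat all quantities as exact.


PE = m * g * h
PE = 45.04 * 9.81 * 9.11
PE = 441.8424 * 9.11 = 4025.1843 J

4025.1843 J


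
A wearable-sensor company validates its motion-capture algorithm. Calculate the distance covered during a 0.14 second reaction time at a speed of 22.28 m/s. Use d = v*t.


d = v * t
d = 22.28 * 0.14
d = 3.1192 m

3.1192 m


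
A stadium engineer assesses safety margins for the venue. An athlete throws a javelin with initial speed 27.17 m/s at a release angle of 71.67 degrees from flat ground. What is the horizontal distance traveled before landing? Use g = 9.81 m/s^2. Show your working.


R = v^2 * sin(2*theta) / g
Convert angle to radians: theta = 71.67 deg = 1.2509 rad
sin(2*theta) = sin(2.5018) = 0.5971
R = 27.17^2 * 0.5971 / 9.81
R = 738.2089 * 0.5971 / 9.81 = 44.9296 m

44.9296 m


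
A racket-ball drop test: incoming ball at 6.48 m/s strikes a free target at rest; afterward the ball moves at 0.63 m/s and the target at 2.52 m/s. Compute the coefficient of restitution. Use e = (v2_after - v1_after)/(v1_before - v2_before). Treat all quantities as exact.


e = (v2_after - v1_after) / (v1_before - v2_before)
Numerator = 2.52 - 0.63 = 1.89
Denominator = 6.48 - 0 = 6.48
e = 1.89 / 6.48 = 0.2917

0.2917


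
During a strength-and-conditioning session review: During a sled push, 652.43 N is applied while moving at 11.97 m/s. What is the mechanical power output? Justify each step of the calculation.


P = F * v
P = 652.43 * 11.97
P = 7809.5871 W

7809.5871 W


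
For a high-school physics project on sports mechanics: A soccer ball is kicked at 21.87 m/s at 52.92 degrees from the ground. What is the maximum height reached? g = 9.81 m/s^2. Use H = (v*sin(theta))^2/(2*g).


H = (v*sin(theta))^2 / (2*g)
vy = v*sin(theta) = 21.87 * sin(52.92 deg) = 17.4478 m/s
H = vy^2 / (2*g) = 304.4245 / (2*9.81)
H = 304.4245 / 19.62 = 15.516 m

15.516 m


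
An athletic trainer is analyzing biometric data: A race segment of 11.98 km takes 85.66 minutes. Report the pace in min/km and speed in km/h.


Pace = time / distance = 85.66 min / 11.98 km = 7.1503 min/km
Speed = distance / time_in_hours = 11.98 / 1.4277 hr
Speed = 8.3913 km/h

7.1503 min/km, 8.3913 km/h


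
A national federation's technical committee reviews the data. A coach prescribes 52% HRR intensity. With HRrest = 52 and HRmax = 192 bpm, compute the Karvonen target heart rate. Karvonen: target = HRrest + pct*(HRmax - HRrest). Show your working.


Target = HRrest + pct*(HRmax - HRrest)
Heart rate reserve = HRmax - HRrest = 192 - 52 = 140 bpm
Fraction = 52% = 0.52
Target = 52 + 0.52 * 140
Target = 52 + 72.8 = 124.8 bpm

124.8 bpm


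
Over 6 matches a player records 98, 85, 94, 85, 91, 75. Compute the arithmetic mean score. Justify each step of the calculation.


Average = sum / n
Sum = 528
Average = 528 / 6 = 88

88


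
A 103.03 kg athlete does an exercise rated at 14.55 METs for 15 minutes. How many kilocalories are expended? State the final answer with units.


kcal = MET * mass * time_hr
Convert time: 15 min = 0.25 hr
kcal = 14.55 * 103.03 * 0.25
kcal = 374.7716 kcal

374.7716 kcal


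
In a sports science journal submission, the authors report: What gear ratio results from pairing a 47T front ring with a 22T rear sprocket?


GR = front_teeth / rear_teeth
GR = 47 / 22
GR = 2.1364

2.1364


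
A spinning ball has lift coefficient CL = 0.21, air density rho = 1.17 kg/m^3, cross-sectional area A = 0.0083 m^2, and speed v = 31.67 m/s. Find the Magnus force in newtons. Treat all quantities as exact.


FM = 0.5 * CL * rho * A * v^2
FM = 0.5 * 0.21 * 1.17 * 0.0083 * 31.67^2
v^2 = 1002.9889
FM = 0.5 * 0.21 * 1.17 * 0.0083 * 1002.9889 = 1.0227 N

1.0227 N


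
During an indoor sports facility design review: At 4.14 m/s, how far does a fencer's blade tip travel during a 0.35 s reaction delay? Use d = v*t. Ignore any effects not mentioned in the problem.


d = v * t
d = 4.14 * 0.35
d = 1.449 m

1.449 m


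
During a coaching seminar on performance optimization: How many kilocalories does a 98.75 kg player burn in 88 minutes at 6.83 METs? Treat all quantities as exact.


kcal = MET * mass * time_hr
Convert time: 88 min = 1.4667 hr
kcal = 6.83 * 98.75 * 1.4667
kcal = 989.2117 kcal

989.2117 kcal


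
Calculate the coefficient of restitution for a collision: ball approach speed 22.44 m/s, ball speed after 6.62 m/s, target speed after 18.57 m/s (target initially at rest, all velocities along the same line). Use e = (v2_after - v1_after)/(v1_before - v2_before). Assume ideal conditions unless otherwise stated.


e = (v2_after - v1_after) / (v1_before - v2_before)
Numerator = 18.57 - 6.62 = 11.95
Denominator = 22.44 - 0 = 22.44
e = 11.95 / 22.44 = 0.5325

0.5325


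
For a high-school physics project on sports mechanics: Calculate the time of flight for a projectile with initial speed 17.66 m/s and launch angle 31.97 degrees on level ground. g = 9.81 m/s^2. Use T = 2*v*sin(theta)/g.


T = 2*v*sin(theta)/g
sin(theta) = sin(31.97 deg) = 0.5295
T = 2*17.66*0.5295 / 9.81
T = 18.7011 / 9.81 = 1.9063 s

1.9063 s


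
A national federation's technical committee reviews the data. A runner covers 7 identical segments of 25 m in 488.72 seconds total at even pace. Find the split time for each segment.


Split time = total_time / n_laps = 488.72 / 7
Split time = 69.8171 s per lap

69.8171 s


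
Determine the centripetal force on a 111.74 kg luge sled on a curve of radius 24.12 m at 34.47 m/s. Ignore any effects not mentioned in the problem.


Fc = m * v^2 / r
v^2 = 34.47^2 = 1188.1809
Fc = 111.74 * 1188.1809 / 24.12
Fc = 132767.3338 / 24.12 = 5504.45 N

5504.45 N


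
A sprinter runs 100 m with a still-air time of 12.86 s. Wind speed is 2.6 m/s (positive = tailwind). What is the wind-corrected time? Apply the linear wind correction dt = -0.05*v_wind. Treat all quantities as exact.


dt = -0.05 * v_wind = -0.05 * 2.6 = -0.13 s
t_corrected = t_still + dt = 12.86 + (-0.13)
t_corrected = 12.73 s

12.73 s


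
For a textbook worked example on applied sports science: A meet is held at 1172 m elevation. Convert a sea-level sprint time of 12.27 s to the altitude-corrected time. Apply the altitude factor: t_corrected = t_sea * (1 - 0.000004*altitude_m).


Correction factor = 1 - 0.000004 * 1172 = 0.995312
t_corrected = t_sea * factor = 12.27 * 0.995312
t_corrected = 12.2125 s

12.2125 s


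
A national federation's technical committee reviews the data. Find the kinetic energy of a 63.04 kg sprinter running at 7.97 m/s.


KE = 0.5 * m * v^2
KE = 0.5 * 63.04 * 7.97^2
KE = 0.5 * 63.04 * 63.5209 = 2002.1788 J

2002.1788 J


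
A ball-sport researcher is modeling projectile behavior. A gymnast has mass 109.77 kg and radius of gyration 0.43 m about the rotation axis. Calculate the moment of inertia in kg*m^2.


I = m * k^2
I = 109.77 * 0.43^2
I = 109.77 * 0.1849 = 20.2965 kg*m^2

20.2965 kg*m^2


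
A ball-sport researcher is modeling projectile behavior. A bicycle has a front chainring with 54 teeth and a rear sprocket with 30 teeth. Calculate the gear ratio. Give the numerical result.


GR = front_teeth / rear_teeth
GR = 54 / 30
GR = 1.8

1.8


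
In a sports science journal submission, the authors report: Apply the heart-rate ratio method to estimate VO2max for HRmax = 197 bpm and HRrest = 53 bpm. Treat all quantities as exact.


VO2max = 15.3 * HRmax / HRrest
VO2max = 15.3 * 197 / 53
VO2max = 3014.1 / 53 = 56.8698 mL/kg/min

56.8698 mL/kg/min


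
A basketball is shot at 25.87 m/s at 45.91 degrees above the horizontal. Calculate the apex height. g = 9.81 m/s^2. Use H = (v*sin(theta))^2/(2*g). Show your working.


H = (v*sin(theta))^2 / (2*g)
vy = v*sin(theta) = 25.87 * sin(45.91 deg) = 18.5811 m/s
H = vy^2 / (2*g) = 345.2561 / (2*9.81)
H = 345.2561 / 19.62 = 17.5972 m

17.5972 m


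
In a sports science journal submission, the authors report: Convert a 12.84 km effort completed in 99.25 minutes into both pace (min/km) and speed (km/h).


Pace = time / distance = 99.25 min / 12.84 km = 7.7298 min/km
Speed = distance / time_in_hours = 12.84 / 1.6542 hr
Speed = 7.7622 km/h

7.7298 min/km, 7.7622 km/h


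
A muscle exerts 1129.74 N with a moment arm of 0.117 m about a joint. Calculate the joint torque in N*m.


tau = F * d
tau = 1129.74 * 0.117
tau = 132.1796 N*m

132.1796 N*m


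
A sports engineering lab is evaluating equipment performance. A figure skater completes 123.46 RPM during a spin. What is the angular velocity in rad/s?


omega = RPM * 2 * pi / 60
omega = 123.46 * 2 * 3.14159 / 60
omega = 775.7221 / 60 = 12.9287 rad/s

12.9287 rad/s


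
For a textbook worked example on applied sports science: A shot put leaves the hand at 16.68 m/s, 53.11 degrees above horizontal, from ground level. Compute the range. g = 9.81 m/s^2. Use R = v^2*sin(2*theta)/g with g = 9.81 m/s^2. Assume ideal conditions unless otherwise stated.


R = v^2 * sin(2*theta) / g
Convert angle to radians: theta = 53.11 deg = 0.9269 rad
sin(2*theta) = sin(1.8539) = 0.9602
R = 16.68^2 * 0.9602 / 9.81
R = 278.2224 * 0.9602 / 9.81 = 27.2322 m

27.2322 m


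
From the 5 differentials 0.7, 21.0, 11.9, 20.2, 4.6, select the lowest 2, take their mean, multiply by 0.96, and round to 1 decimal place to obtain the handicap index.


All differentials: 0.7, 21.0, 11.9, 20.2, 4.6
Sorted: 0.7, 4.6, 11.9, 20.2, 21.0
Best 2: 0.7, 4.6
Average of best = 5.3 / 2 = 2.65
Raw index = 2.65 * 0.96 = 2.544
Handicap index = round(2.544, 1) = 2.5

2.5


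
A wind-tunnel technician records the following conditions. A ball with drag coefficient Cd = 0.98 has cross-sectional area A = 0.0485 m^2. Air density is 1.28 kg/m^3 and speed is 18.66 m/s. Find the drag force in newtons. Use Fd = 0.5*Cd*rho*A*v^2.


Fd = 0.5 * Cd * rho * A * v^2
Fd = 0.5 * 0.98 * 1.28 * 0.0485 * 18.66^2
v^2 = 348.1956
Fd = 0.5 * 0.98 * 1.28 * 0.0485 * 348.1956 = 10.5918 N

10.5918 N


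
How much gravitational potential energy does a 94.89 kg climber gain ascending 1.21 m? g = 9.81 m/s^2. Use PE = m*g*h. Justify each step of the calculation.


PE = m * g * h
PE = 94.89 * 9.81 * 1.21
PE = 930.8709 * 1.21 = 1126.3538 J

1126.3538 J


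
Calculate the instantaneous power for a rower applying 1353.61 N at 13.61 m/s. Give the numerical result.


P = F * v
P = 1353.61 * 13.61
P = 18422.6321 W

18422.6321 W


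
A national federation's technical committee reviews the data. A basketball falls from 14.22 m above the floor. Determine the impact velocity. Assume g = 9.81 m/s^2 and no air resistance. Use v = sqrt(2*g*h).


v = sqrt(2 * g * h)
v = sqrt(2 * 9.81 * 14.22)
v = sqrt(278.9964) = 16.7032 m/s

16.7032 m/s


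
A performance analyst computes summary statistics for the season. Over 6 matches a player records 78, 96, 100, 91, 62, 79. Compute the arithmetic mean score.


Average = sum / n
Sum = 506
Average = 506 / 6 = 84.3333

84.3333


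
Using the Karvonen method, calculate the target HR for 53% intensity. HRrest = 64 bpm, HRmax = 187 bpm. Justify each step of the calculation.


Target = HRrest + pct*(HRmax - HRrest)
Heart rate reserve = HRmax - HRrest = 187 - 64 = 123 bpm
Fraction = 53% = 0.53
Target = 64 + 0.53 * 123
Target = 64 + 65.19 = 129.19 bpm

129.19 bpm


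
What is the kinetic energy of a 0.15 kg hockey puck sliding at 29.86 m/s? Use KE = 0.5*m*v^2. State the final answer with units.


KE = 0.5 * m * v^2
KE = 0.5 * 0.15 * 29.86^2
KE = 0.5 * 0.15 * 891.6196 = 66.8715 J

66.8715 J


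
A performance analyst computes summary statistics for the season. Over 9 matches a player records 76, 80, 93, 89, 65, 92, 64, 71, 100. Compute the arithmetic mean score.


Average = sum / n
Sum = 730
Average = 730 / 9 = 81.1111

81.1111


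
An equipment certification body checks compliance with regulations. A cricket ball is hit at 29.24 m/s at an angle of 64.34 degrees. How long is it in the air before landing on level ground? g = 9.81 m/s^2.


T = 2*v*sin(theta)/g
sin(theta) = sin(64.34 deg) = 0.9014
T = 2*29.24*0.9014 / 9.81
T = 52.7127 / 9.81 = 5.3734 s

5.3734 s


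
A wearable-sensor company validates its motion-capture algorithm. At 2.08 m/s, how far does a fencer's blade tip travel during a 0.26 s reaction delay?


d = v * t
d = 2.08 * 0.26
d = 0.5408 m

0.5408 m


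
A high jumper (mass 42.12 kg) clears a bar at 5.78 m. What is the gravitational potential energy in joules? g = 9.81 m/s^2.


PE = m * g * h
PE = 42.12 * 9.81 * 5.78
PE = 413.1972 * 5.78 = 2388.2798 J

2388.2798 J


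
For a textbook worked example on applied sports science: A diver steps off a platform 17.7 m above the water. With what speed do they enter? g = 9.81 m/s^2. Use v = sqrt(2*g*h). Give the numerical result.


v = sqrt(2 * g * h)
v = sqrt(2 * 9.81 * 17.7)
v = sqrt(347.274) = 18.6353 m/s

18.6353 m/s
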